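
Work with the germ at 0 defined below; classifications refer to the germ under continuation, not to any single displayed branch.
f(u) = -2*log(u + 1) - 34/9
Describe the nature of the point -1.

The point is a logarithmic branch point.

The term (-2)*log(1 - u/(-1)) has argument 1 - -1/(-1) = 0 at -1: a logarithmic (infinitely-sheeted) branch point; the remaining terms are analytic or single-valued there.


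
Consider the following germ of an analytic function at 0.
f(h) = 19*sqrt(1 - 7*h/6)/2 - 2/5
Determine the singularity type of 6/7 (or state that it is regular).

The point is an algebraic (square-root) branch point.

The term (19/2)*sqrt(1 - h/(6/7)) has argument 1 - 6/7/(6/7) = 0 at 6/7: a square-root (algebraic, two-sheeted) branch point; the remaining terms are analytic or single-valued there.


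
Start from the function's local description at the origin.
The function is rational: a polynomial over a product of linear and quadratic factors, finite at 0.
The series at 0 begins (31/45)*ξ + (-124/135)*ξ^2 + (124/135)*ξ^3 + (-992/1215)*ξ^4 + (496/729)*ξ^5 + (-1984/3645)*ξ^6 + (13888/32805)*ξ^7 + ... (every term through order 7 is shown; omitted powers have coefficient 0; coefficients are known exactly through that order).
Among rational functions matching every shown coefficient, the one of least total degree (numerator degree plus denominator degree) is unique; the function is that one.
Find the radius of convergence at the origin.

The radius of convergence is 3/2.

No rational of total degree below 3 reproduces all 8 coefficients; solving the [1/2] Pade equations on them gives f(ξ) = 31*ξ/(20*(ξ + 3/2)**2), whose expansion matches every shown term.
Denominator factor (ξ + 3/2)^2: pole of order 2 at -3/2, modulus 3/2.
The radius of convergence is the smallest modulus among the singular points: 3/2.


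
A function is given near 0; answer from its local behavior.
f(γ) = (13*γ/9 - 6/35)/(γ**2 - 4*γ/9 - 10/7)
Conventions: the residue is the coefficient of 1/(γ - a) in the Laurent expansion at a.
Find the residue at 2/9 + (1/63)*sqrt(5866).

The factor γ**2 - 4*γ/9 - 10/7 splits as (γ - a)(γ - a') with a = 2/9 + (1/63)*sqrt(5866), a' = 2/9 - (1/63)*sqrt(5866). At the order-1 pole a set g(γ) = (γ - a)*f(γ) = [13*γ/9 - 6/35] / (γ - a').
Simple pole: residue = g(a) at a = 2/9 + (1/63)*sqrt(5866), which is 13/18 + (106/131985)*sqrt(5866).

The residue is 13/18 + (106/131985)*sqrt(5866).


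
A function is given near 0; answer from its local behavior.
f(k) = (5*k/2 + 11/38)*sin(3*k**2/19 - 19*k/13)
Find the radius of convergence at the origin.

The factor sin(3*k**2/19 - 19*k/13) is entire and contributes no finite singular point.
The polynomial part has no poles.
No finite singular points: the Taylor series at 0 converges everywhere.

The radius of convergence is infinite.


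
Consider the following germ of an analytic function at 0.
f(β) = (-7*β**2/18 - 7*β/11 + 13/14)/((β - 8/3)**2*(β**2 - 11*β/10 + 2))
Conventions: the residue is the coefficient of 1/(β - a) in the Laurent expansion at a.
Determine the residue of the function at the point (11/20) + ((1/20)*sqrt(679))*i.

The factor β**2 - 11*β/10 + 2 splits as (β - a)(β - a') with a = (11/20) + ((1/20)*sqrt(679))*i, a' = (11/20) - ((1/20)*sqrt(679))*i. At the order-1 pole a set g(β) = (β - a)*f(β) = [(-7*β**2/18 - 7*β/11 + 13/14)/(β - 8/3)**2] / (β - a').
Simple pole: residue = g(a) at a = (11/20) + ((1/20)*sqrt(679))*i, which is (1113055/47606944) - ((134303835/32325114976)*sqrt(679))*i.

The residue is (1113055/47606944) - ((134303835/32325114976)*sqrt(679))*i.


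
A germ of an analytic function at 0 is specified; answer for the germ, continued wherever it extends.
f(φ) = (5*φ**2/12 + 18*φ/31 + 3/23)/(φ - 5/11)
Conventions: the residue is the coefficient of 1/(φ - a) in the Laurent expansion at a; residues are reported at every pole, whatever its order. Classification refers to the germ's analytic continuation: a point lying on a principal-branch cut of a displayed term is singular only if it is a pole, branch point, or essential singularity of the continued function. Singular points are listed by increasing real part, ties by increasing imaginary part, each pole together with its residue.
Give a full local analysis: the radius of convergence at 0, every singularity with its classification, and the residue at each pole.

Denominator factor (φ - 5/11): pole of order 1 at 5/11, modulus 5/11.
The radius of convergence is the smallest modulus among the singular points: 5/11.
At the order-1 pole 5/11 set g(φ) = (φ - (5/11))*f(φ) = 5*φ**2/12 + 18*φ/31 + 3/23.
Simple pole: residue = g(a) at a = 5/11, which is 497401/1035276.

Radius of convergence at 0: 5/11.
At 5/11: a pole of order 1; residue 497401/1035276.


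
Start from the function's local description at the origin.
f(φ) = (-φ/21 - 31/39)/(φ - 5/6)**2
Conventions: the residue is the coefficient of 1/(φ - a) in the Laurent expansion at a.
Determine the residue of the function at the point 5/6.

The residue is -1/21.

At the order-2 pole 5/6 set g(φ) = (φ - (5/6))^2*f(φ) = -φ/21 - 31/39.
Order-2 pole: residue = g'(a); g'(5/6) = -1/21, so the residue is -1/21.


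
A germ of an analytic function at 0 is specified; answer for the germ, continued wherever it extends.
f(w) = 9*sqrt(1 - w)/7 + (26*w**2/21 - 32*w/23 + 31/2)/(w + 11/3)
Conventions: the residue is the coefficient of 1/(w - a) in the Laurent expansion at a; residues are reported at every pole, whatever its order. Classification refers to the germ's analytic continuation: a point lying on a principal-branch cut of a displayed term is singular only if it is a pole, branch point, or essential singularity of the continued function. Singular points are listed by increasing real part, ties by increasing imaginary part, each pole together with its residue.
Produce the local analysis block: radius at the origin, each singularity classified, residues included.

Radius of convergence at 0: 1.
At -11/3: a pole of order 1; residue 323825/8694.
At 1: an algebraic (square-root) branch point.

Denominator factor (w + 11/3): pole of order 1 at -11/3, modulus 11/3.
Branch term (9/7)*sqrt(1 - w/(1)): its argument vanishes at w = 1, a square-root branch point, modulus 1.
The radius of convergence is the smallest modulus among the singular points: 1.
The branch term is analytic at -11/3 and contributes nothing to the residue; only the rational part matters.
At the order-1 pole -11/3 set g(w) = (w - (-11/3))*(rational part) = 26*w**2/21 - 32*w/23 + 31/2.
Simple pole: residue = g(a) at a = -11/3, which is 323825/8694.
List the singular points by increasing real part (a conjugate pair: the negative imaginary part first).


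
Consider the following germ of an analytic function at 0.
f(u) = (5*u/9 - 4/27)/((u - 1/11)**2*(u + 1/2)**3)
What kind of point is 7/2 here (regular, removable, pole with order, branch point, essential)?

The point is a regular point.

Denominator factors: u + 1/2 = 4 at u = 7/2; u - 1/11 = 75/22 at u = 7/2 — none vanishes.
So the germ continues analytically to 7/2.


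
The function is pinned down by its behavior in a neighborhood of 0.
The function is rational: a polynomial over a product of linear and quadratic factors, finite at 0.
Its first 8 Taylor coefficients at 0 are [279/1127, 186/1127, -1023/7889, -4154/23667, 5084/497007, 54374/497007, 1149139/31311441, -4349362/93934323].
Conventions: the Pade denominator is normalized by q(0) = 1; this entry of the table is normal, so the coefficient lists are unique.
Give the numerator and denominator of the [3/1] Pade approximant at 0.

The Pade approximant has numerator coefficients [279/1127, 94860/528563, -2759/22981, -2032112/11099823]; denominator coefficients [1, 82/1407].

Taylor coefficients needed (read off): a_0 = 279/1127, a_1 = 186/1127, a_2 = -1023/7889, a_3 = -4154/23667, a_4 = 5084/497007.
Write the denominator as Q(δ) = 1 + q1*δ. Requiring Q*f - P = O(δ^5) with deg P <= 3 kills the coefficients of δ^4..δ^4 in Q*f:
  δ^4: a_4 + q1*a_3 = 0, i.e. 5084/497007 + (-4154/23667)*q1 = 0.
Solving this linear system: q1 = 82/1407.
The numerator is Q*f truncated at degree 3: P0 = a_0 = 279/1127; P1 = a_1 + q1*a_0 = 94860/528563; P2 = a_2 + q1*a_1 = -2759/22981; P3 = a_3 + q1*a_2 = -2032112/11099823.


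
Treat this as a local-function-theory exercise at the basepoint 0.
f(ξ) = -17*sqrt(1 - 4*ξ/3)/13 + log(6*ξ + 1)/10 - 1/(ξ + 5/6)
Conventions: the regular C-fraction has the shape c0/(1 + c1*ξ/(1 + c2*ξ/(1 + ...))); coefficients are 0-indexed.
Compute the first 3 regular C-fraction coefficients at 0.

Taylor coefficients (expand at 0): a_0 = -163/65, a_1 = 2839/975, a_2 = -47347/14625.
c0 = a_0 = -163/65. Peel one level at a time: if S = 1 + c*ξ/S' with S'(0) = 1, then c is the ξ-coefficient of S and S' = c*ξ/(S - 1).
S_1 = c0/f = 1 + (2839/2445)*ξ + (7608/132845)*ξ^2 + ...; c1 = 2839/2445.
S_2 = c1*ξ/(S_1 - 1) = 1 + (-22824/462757)*ξ + ...; c2 = -22824/462757.

The regular C-fraction coefficients are [-163/65, 2839/2445, -22824/462757].


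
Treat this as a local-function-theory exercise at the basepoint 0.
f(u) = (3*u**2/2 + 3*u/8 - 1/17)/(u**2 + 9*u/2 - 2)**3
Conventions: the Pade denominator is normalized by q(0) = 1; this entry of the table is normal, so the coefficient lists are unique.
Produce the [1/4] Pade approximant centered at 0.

Taylor coefficients needed (expand at 0): a_0 = 1/136, a_1 = 3/1088, a_2 = -69/256, a_3 = -15867/8704, a_4 = -37221/4352, a_5 = -9469395/278528.
Write the denominator as Q(u) = 1 + q1*u + q2*u^2 + q3*u^3 + q4*u^4. Requiring Q*f - P = O(u^6) with deg P <= 1 kills the coefficients of u^2..u^5 in Q*f:
  u^2: a_2 + q1*a_1 + q2*a_0 = 0, i.e. -69/256 + (3/1088)*q1 + (1/136)*q2 = 0.
  u^3: a_3 + q1*a_2 + q2*a_1 + q3*a_0 = 0, i.e. -15867/8704 + (-69/256)*q1 + (3/1088)*q2 + (1/136)*q3 = 0.
  u^4: a_4 + q1*a_3 + q2*a_2 + q3*a_1 + q4*a_0 = 0, i.e. -37221/4352 + (-15867/8704)*q1 + (-69/256)*q2 + (3/1088)*q3 + (1/136)*q4 = 0.
  u^5: a_5 + q1*a_4 + q2*a_3 + q3*a_2 + q4*a_1 = 0, i.e. -9469395/278528 + (-37221/4352)*q1 + (-15867/8704)*q2 + (-69/256)*q3 + (3/1088)*q4 = 0.
Solving this linear system: q1 = -116809659/12759748, q2 = 2046112539/51038992, q3 = -20963303433/204155968, q4 = 40991532567/102077984.
The numerator is Q*f truncated at degree 1: P0 = a_0 = 1/136; P1 = a_1 + q1*a_0 = -224049507/3470651456.

The Pade approximant has numerator coefficients [1/136, -224049507/3470651456]; denominator coefficients [1, -116809659/12759748, 2046112539/51038992, -20963303433/204155968, 40991532567/102077984].


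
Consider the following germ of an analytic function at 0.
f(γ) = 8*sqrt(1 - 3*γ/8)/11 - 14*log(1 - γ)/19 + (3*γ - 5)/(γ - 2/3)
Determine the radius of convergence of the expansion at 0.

The radius of convergence is 2/3.

Denominator factor (γ - 2/3): pole of order 1 at 2/3, modulus 2/3.
Branch term (-14/19)*log(1 - γ/(1)): its argument vanishes at γ = 1, a logarithmic branch point, modulus 1.
Branch term (8/11)*sqrt(1 - γ/(8/3)): its argument vanishes at γ = 8/3, a square-root branch point, modulus 8/3.
The radius of convergence is the smallest modulus among the singular points: 2/3.


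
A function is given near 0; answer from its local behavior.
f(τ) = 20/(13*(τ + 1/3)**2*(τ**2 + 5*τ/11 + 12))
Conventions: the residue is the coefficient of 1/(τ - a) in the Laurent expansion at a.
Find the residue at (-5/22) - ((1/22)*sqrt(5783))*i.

The residue is (-10395/9112064) - ((12869505/52695066112)*sqrt(5783))*i.


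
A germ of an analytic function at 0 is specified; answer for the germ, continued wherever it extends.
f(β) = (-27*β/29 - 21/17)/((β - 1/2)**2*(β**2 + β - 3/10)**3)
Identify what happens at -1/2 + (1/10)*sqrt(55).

The point is a pole of order 3.

The denominator factor β**2 + β - 3/10 vanishes at -1/2 + (1/10)*sqrt(55) and appears to the power 3; the numerator there equals -759/986 - (27/290)*sqrt(55), nonzero, and no other factor vanishes.
Hence a pole whose order is the multiplicity, 3.


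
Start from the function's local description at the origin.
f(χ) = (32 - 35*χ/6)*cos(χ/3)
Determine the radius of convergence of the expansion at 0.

The factor cos(χ/3) is entire and contributes no finite singular point.
The polynomial part has no poles.
No finite singular points: the Taylor series at 0 converges everywhere.

The radius of convergence is infinite.


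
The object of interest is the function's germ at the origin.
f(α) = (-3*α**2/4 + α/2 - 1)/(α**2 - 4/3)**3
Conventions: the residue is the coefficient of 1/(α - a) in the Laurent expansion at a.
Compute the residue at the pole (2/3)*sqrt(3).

The residue is -(9/256)*sqrt(3).

The factor α**2 - 4/3 splits as (α - a)(α - a') with a = (2/3)*sqrt(3), a' = -(2/3)*sqrt(3). At the order-3 pole a set g(α) = (α - a)^3*f(α) = [-3*α**2/4 + α/2 - 1] / (α - a')^3.
Order-3 pole: residue = g''(a)/2; g''((2/3)*sqrt(3)) = -(9/128)*sqrt(3), so the residue is -(9/256)*sqrt(3).


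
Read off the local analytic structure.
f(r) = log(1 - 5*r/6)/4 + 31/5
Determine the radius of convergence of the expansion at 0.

Branch term (1/4)*log(1 - r/(6/5)): its argument vanishes at r = 6/5, a logarithmic branch point, modulus 6/5.
The radius of convergence is the smallest modulus among the singular points: 6/5.

The radius of convergence is 6/5.


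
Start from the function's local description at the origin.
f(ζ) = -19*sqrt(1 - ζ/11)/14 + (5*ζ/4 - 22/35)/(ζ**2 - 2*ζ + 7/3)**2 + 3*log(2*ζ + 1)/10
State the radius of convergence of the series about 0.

The radius of convergence is 1/2.


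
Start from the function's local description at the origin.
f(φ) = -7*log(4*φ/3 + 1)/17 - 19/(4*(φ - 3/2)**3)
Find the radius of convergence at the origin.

The radius of convergence is 3/4.

Denominator factor (φ - 3/2)^3: pole of order 3 at 3/2, modulus 3/2.
Branch term (-7/17)*log(1 - φ/(-3/4)): its argument vanishes at φ = -3/4, a logarithmic branch point, modulus 3/4.
The radius of convergence is the smallest modulus among the singular points: 3/4.


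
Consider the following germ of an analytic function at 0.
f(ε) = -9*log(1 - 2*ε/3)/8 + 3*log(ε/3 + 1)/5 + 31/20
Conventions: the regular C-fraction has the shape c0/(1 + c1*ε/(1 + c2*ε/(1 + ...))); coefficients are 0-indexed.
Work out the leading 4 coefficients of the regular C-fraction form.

Taylor coefficients (expand at 0): a_0 = 31/20, a_1 = 19/20, a_2 = 13/60, a_3 = 16/135.
c0 = a_0 = 31/20. Peel one level at a time: if S = 1 + c*ε/S' with S'(0) = 1, then c is the ε-coefficient of S and S' = c*ε/(S - 1).
S_1 = c0/f = 1 + (-19/31)*ε + (680/2883)*ε^2 + ...; c1 = -19/31.
S_2 = c1*ε/(S_1 - 1) = 1 + (680/1767)*ε + (-709/9747)*ε^2 + ...; c2 = 680/1767.
S_3 = c2*ε/(S_2 - 1) = 1 + (21979/116280)*ε + ...; c3 = 21979/116280.

The regular C-fraction coefficients are [31/20, -19/31, 680/1767, 21979/116280].


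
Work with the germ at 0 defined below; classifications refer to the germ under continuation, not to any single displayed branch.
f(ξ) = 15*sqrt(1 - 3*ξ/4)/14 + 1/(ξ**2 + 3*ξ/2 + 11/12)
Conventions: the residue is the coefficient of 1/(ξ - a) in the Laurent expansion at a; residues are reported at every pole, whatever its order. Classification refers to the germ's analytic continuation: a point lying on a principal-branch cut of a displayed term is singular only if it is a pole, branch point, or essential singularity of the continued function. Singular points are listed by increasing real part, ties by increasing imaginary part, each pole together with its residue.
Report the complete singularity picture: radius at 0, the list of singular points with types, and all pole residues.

Denominator factor (ξ**2 + 3*ξ/2 + 11/12): discriminant -17/12, complex-conjugate roots (-3/4) + ((1/12)*sqrt(51))*i and (-3/4) - ((1/12)*sqrt(51))*i; poles of order 1, moduli (1/6)*sqrt(33) and (1/6)*sqrt(33).
Branch term (15/14)*sqrt(1 - ξ/(4/3)): its argument vanishes at ξ = 4/3, a square-root branch point, modulus 4/3.
The radius of convergence is the smallest modulus among the singular points: (1/6)*sqrt(33).
The branch term is analytic at (-3/4) - ((1/12)*sqrt(51))*i and contributes nothing to the residue; only the rational part matters.
The factor ξ**2 + 3*ξ/2 + 11/12 splits as (ξ - a)(ξ - a') with a = (-3/4) - ((1/12)*sqrt(51))*i, a' = (-3/4) + ((1/12)*sqrt(51))*i. At the order-1 pole a set g(ξ) = (ξ - a)*(rational part) = [1] / (ξ - a').
Simple pole: residue = g(a) at a = (-3/4) - ((1/12)*sqrt(51))*i, which is ((2/17)*sqrt(51))*i.
The branch term is analytic at (-3/4) + ((1/12)*sqrt(51))*i and contributes nothing to the residue; only the rational part matters.
The factor ξ**2 + 3*ξ/2 + 11/12 splits as (ξ - a)(ξ - a') with a = (-3/4) + ((1/12)*sqrt(51))*i, a' = (-3/4) - ((1/12)*sqrt(51))*i. At the order-1 pole a set g(ξ) = (ξ - a)*(rational part) = [1] / (ξ - a').
Simple pole: residue = g(a) at a = (-3/4) + ((1/12)*sqrt(51))*i, which is -((2/17)*sqrt(51))*i.
List the singular points by increasing real part (a conjugate pair: the negative imaginary part first).

Radius of convergence at 0: (1/6)*sqrt(33).
At (-3/4) - ((1/12)*sqrt(51))*i: a pole of order 1; residue ((2/17)*sqrt(51))*i.
At (-3/4) + ((1/12)*sqrt(51))*i: a pole of order 1; residue -((2/17)*sqrt(51))*i.
At 4/3: an algebraic (square-root) branch point.


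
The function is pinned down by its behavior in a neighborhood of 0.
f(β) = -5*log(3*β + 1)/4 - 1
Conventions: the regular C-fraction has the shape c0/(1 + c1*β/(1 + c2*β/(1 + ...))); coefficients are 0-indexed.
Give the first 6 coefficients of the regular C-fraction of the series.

The regular C-fraction coefficients are [-1, -15/4, 21/4, 1/7, 19/14, 42/95].

Taylor coefficients (expand at 0): a_0 = -1, a_1 = -15/4, a_2 = 45/8, a_3 = -45/4, a_4 = 405/16, a_5 = -243/4.
c0 = a_0 = -1. Peel one level at a time: if S = 1 + c*β/S' with S'(0) = 1, then c is the β-coefficient of S and S' = c*β/(S - 1).
S_1 = c0/f = 1 + (-15/4)*β + (315/16)*β^2 + ...; c1 = -15/4.
S_2 = c1*β/(S_1 - 1) = 1 + (21/4)*β + (-3/4)*β^2 + ...; c2 = 21/4.
S_3 = c2*β/(S_2 - 1) = 1 + (1/7)*β + (-19/98)*β^2 + ...; c3 = 1/7.
S_4 = c3*β/(S_3 - 1) = 1 + (19/14)*β + (-3/5)*β^2 + ...; c4 = 19/14.
S_5 = c4*β/(S_4 - 1) = 1 + (42/95)*β + ...; c5 = 42/95.


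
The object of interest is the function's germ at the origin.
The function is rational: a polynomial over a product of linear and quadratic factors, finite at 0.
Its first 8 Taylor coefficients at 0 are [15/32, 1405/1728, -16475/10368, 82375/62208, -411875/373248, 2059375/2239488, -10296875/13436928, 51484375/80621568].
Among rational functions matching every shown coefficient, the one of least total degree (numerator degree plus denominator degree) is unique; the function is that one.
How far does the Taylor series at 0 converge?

The radius of convergence is 6/5.

No rational of total degree below 3 reproduces all 8 coefficients; solving the [2/1] Pade equations on them gives f(δ) = (-35*δ**2/32 + 13*δ/9 + 9/16)/(δ + 6/5), whose expansion matches every shown term.
Denominator factor (δ + 6/5): pole of order 1 at -6/5, modulus 6/5.
The radius of convergence is the smallest modulus among the singular points: 6/5.


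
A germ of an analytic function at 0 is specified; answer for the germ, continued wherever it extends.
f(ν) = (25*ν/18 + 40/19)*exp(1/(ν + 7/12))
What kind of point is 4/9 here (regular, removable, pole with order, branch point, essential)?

There is no denominator, hence no pole anywhere.
The essential point of exp(1/(ν - (-7/12))) is -7/12, not 4/9.
So the germ continues analytically to 4/9.

The point is a regular point.


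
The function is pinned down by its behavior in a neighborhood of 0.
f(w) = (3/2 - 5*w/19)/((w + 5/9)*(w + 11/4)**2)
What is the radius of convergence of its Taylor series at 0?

Denominator factor (w + 11/4)^2: pole of order 2 at -11/4, modulus 11/4.
Denominator factor (w + 5/9): pole of order 1 at -5/9, modulus 5/9.
The radius of convergence is the smallest modulus among the singular points: 5/9.

The radius of convergence is 5/9.


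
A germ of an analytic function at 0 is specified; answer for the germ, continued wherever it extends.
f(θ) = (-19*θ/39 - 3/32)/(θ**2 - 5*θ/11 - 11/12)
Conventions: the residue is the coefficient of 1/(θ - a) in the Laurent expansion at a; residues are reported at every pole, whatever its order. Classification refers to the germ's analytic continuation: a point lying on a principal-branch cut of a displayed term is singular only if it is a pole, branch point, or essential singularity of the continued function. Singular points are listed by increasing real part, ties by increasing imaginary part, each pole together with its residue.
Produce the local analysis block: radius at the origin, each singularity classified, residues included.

Radius of convergence at 0: -5/22 + (1/66)*sqrt(4218).
At 5/22 - (1/66)*sqrt(4218): a pole of order 1; residue -19/78 + (2807/1754688)*sqrt(4218).
At 5/22 + (1/66)*sqrt(4218): a pole of order 1; residue -19/78 - (2807/1754688)*sqrt(4218).

Denominator factor (θ**2 - 5*θ/11 - 11/12): discriminant 1406/363, real irrational roots 5/22 + (1/66)*sqrt(4218) and 5/22 - (1/66)*sqrt(4218); poles of order 1, moduli 5/22 + (1/66)*sqrt(4218) and -5/22 + (1/66)*sqrt(4218).
The radius of convergence is the smallest modulus among the singular points: -5/22 + (1/66)*sqrt(4218).
The factor θ**2 - 5*θ/11 - 11/12 splits as (θ - a)(θ - a') with a = 5/22 - (1/66)*sqrt(4218), a' = 5/22 + (1/66)*sqrt(4218). At the order-1 pole a set g(θ) = (θ - a)*f(θ) = [-19*θ/39 - 3/32] / (θ - a').
Simple pole: residue = g(a) at a = 5/22 - (1/66)*sqrt(4218), which is -19/78 + (2807/1754688)*sqrt(4218).
The factor θ**2 - 5*θ/11 - 11/12 splits as (θ - a)(θ - a') with a = 5/22 + (1/66)*sqrt(4218), a' = 5/22 - (1/66)*sqrt(4218). At the order-1 pole a set g(θ) = (θ - a)*f(θ) = [-19*θ/39 - 3/32] / (θ - a').
Simple pole: residue = g(a) at a = 5/22 + (1/66)*sqrt(4218), which is -19/78 - (2807/1754688)*sqrt(4218).
List the singular points by increasing real part (a conjugate pair: the negative imaginary part first).


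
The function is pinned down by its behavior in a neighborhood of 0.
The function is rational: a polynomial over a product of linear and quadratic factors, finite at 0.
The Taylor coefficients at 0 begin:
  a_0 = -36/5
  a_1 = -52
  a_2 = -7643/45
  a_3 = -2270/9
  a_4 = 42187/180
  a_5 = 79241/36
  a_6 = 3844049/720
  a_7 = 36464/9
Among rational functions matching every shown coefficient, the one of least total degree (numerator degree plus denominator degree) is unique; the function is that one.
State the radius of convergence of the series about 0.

No rational of total degree below 6 reproduces all 8 coefficients; solving the [2/4] Pade equations on them gives f(ξ) = (-7*ξ**2/9 - ξ - 9/20)/(ξ**2 - 5*ξ/8 + 1/4)**2, whose expansion matches every shown term.
Denominator factor (ξ**2 - 5*ξ/8 + 1/4)^2: discriminant -39/64, complex-conjugate roots (5/16) + ((1/16)*sqrt(39))*i and (5/16) - ((1/16)*sqrt(39))*i; poles of order 2, moduli 1/2 and 1/2.
The radius of convergence is the smallest modulus among the singular points: 1/2.

The radius of convergence is 1/2.


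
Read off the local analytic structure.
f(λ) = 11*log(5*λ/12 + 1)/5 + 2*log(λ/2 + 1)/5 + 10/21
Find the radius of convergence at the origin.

Branch term (11/5)*log(1 - λ/(-12/5)): its argument vanishes at λ = -12/5, a logarithmic branch point, modulus 12/5.
Branch term (2/5)*log(1 - λ/(-2)): its argument vanishes at λ = -2, a logarithmic branch point, modulus 2.
The radius of convergence is the smallest modulus among the singular points: 2.

The radius of convergence is 2.


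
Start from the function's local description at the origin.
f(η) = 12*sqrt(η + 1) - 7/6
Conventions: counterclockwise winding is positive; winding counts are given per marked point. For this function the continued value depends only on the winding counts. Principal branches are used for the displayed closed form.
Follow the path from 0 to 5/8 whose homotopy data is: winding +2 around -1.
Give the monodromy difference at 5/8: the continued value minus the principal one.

The rational part is single-valued and drops out of the difference; each branch term changes only by its own monodromy.
(12)*sqrt(1 - η/(-1)): winding +2 is even, the square root returns to the same sheet, contribution 0.
Summing the contributions at η = 5/8 gives 0.

Continued minus principal equals 0.


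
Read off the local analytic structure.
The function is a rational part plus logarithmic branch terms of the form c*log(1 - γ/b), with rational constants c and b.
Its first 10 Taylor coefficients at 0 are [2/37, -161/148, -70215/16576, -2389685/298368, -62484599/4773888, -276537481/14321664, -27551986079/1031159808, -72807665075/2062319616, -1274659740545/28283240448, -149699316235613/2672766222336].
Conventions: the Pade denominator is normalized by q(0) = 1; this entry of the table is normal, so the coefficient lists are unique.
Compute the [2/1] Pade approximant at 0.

The Pade approximant has numerator coefficients [2/37, -22260055/18705276, -4565183213/2094990912]; denominator coefficients [1, -477937/252774].

Taylor coefficients needed (read off): a_0 = 2/37, a_1 = -161/148, a_2 = -70215/16576, a_3 = -2389685/298368.
Write the denominator as Q(γ) = 1 + q1*γ. Requiring Q*f - P = O(γ^4) with deg P <= 2 kills the coefficients of γ^3..γ^3 in Q*f:
  γ^3: a_3 + q1*a_2 = 0, i.e. -2389685/298368 + (-70215/16576)*q1 = 0.
Solving this linear system: q1 = -477937/252774.
The numerator is Q*f truncated at degree 2: P0 = a_0 = 2/37; P1 = a_1 + q1*a_0 = -22260055/18705276; P2 = a_2 + q1*a_1 = -4565183213/2094990912.


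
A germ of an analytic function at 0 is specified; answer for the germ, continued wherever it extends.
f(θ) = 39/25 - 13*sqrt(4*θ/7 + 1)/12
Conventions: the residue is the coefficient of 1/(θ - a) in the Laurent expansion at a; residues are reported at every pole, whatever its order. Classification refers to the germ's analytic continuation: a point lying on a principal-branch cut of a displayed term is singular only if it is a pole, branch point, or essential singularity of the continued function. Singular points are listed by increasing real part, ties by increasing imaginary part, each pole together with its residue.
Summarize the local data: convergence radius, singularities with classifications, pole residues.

Branch term (-13/12)*sqrt(1 - θ/(-7/4)): its argument vanishes at θ = -7/4, a square-root branch point, modulus 7/4.
The radius of convergence is the smallest modulus among the singular points: 7/4.

Radius of convergence at 0: 7/4.
At -7/4: an algebraic (square-root) branch point.


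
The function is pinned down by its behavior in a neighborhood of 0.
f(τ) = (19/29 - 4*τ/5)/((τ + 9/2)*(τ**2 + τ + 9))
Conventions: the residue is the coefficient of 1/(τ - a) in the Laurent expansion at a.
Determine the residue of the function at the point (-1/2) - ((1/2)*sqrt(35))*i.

The residue is (-1234/14355) - ((1612/502425)*sqrt(35))*i.

The factor τ**2 + τ + 9 splits as (τ - a)(τ - a') with a = (-1/2) - ((1/2)*sqrt(35))*i, a' = (-1/2) + ((1/2)*sqrt(35))*i. At the order-1 pole a set g(τ) = (τ - a)*f(τ) = [(19/29 - 4*τ/5)/(τ + 9/2)] / (τ - a').
Simple pole: residue = g(a) at a = (-1/2) - ((1/2)*sqrt(35))*i, which is (-1234/14355) - ((1612/502425)*sqrt(35))*i.


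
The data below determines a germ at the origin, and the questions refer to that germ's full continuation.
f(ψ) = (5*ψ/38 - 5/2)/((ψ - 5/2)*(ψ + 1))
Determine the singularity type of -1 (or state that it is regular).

The point is a pole of order 1.

The denominator factor ψ + 1 vanishes at -1 and appears to the power 1; the numerator there equals -50/19, nonzero, and no other factor vanishes.
Hence a pole whose order is the multiplicity, 1.


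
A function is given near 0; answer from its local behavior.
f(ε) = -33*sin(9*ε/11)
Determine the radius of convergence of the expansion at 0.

The factor sin(9*ε/11) is entire and contributes no finite singular point.
The polynomial part has no poles.
No finite singular points: the Taylor series at 0 converges everywhere.

The radius of convergence is infinite.


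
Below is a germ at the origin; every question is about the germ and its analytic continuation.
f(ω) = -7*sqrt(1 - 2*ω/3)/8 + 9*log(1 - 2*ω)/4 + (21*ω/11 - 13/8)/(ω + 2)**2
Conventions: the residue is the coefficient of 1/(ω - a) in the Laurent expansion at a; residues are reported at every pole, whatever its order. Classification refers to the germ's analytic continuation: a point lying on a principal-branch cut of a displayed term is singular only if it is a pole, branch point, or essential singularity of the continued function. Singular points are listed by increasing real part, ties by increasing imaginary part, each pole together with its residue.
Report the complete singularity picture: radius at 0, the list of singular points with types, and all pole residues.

Radius of convergence at 0: 1/2.
At -2: a pole of order 2; residue 21/11.
At 1/2: a logarithmic branch point.
At 3/2: an algebraic (square-root) branch point.

Denominator factor (ω + 2)^2: pole of order 2 at -2, modulus 2.
Branch term (9/4)*log(1 - ω/(1/2)): its argument vanishes at ω = 1/2, a logarithmic branch point, modulus 1/2.
Branch term (-7/8)*sqrt(1 - ω/(3/2)): its argument vanishes at ω = 3/2, a square-root branch point, modulus 3/2.
The radius of convergence is the smallest modulus among the singular points: 1/2.
The branch terms are analytic at -2 and contribute nothing to the residue; only the rational part matters.
At the order-2 pole -2 set g(ω) = (ω - (-2))^2*(rational part) = 21*ω/11 - 13/8.
Order-2 pole: residue = g'(a); g'(-2) = 21/11, so the residue is 21/11.
List the singular points by increasing real part (a conjugate pair: the negative imaginary part first).


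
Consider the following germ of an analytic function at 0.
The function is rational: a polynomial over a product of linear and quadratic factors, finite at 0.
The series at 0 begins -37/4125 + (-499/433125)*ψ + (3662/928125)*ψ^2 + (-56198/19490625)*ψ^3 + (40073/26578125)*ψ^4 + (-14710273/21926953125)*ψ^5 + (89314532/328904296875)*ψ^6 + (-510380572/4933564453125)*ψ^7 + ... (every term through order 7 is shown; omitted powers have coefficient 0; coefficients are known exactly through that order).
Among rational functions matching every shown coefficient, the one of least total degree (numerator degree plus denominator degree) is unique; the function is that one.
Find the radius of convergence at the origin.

The radius of convergence is 3.

No rational of total degree below 5 reproduces all 8 coefficients; solving the [1/4] Pade equations on them gives f(ψ) = (-25*ψ/7 - 37/11)/((ψ + 3)*(ψ + 5)**3), whose expansion matches every shown term.
Denominator factor (ψ + 5)^3: pole of order 3 at -5, modulus 5.
Denominator factor (ψ + 3): pole of order 1 at -3, modulus 3.
The radius of convergence is the smallest modulus among the singular points: 3.


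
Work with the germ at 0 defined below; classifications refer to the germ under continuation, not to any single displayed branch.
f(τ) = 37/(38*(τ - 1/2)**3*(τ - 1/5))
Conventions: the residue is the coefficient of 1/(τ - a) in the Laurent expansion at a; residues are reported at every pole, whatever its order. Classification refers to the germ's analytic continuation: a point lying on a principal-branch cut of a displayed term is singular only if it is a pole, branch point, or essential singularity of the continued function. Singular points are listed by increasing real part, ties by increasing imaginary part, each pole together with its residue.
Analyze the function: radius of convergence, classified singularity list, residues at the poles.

Denominator factor (τ - 1/2)^3: pole of order 3 at 1/2, modulus 1/2.
Denominator factor (τ - 1/5): pole of order 1 at 1/5, modulus 1/5.
The radius of convergence is the smallest modulus among the singular points: 1/5.
At the order-1 pole 1/5 set g(τ) = (τ - (1/5))*f(τ) = 37/(38*(τ - 1/2)**3).
Simple pole: residue = g(a) at a = 1/5, which is -18500/513.
At the order-3 pole 1/2 set g(τ) = (τ - (1/2))^3*f(τ) = 37/(38*(τ - 1/5)).
Order-3 pole: residue = g''(a)/2; g''(1/2) = 37000/513, so the residue is 18500/513.
List the singular points by increasing real part (a conjugate pair: the negative imaginary part first).

Radius of convergence at 0: 1/5.
At 1/5: a pole of order 1; residue -18500/513.
At 1/2: a pole of order 3; residue 18500/513.


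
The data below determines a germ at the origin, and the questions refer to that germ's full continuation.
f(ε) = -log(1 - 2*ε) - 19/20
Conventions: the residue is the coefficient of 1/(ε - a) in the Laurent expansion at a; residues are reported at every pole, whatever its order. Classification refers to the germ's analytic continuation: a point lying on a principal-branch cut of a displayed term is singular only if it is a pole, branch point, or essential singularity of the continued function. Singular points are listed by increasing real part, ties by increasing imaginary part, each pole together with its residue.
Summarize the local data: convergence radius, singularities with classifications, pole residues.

Radius of convergence at 0: 1/2.
At 1/2: a logarithmic branch point.

Branch term (-1)*log(1 - ε/(1/2)): its argument vanishes at ε = 1/2, a logarithmic branch point, modulus 1/2.
The radius of convergence is the smallest modulus among the singular points: 1/2.


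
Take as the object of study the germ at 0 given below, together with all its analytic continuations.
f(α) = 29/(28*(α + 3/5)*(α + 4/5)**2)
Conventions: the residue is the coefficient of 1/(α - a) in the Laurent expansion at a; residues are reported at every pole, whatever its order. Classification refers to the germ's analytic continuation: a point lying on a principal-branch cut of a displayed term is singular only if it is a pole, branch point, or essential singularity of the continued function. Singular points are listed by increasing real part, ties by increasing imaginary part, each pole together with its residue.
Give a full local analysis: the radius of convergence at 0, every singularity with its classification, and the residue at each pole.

Denominator factor (α + 3/5): pole of order 1 at -3/5, modulus 3/5.
Denominator factor (α + 4/5)^2: pole of order 2 at -4/5, modulus 4/5.
The radius of convergence is the smallest modulus among the singular points: 3/5.
At the order-2 pole -4/5 set g(α) = (α - (-4/5))^2*f(α) = 29/(28*(α + 3/5)).
Order-2 pole: residue = g'(a); g'(-4/5) = -725/28, so the residue is -725/28.
At the order-1 pole -3/5 set g(α) = (α - (-3/5))*f(α) = 29/(28*(α + 4/5)**2).
Simple pole: residue = g(a) at a = -3/5, which is 725/28.
List the singular points by increasing real part (a conjugate pair: the negative imaginary part first).

Radius of convergence at 0: 3/5.
At -4/5: a pole of order 2; residue -725/28.
At -3/5: a pole of order 1; residue 725/28.


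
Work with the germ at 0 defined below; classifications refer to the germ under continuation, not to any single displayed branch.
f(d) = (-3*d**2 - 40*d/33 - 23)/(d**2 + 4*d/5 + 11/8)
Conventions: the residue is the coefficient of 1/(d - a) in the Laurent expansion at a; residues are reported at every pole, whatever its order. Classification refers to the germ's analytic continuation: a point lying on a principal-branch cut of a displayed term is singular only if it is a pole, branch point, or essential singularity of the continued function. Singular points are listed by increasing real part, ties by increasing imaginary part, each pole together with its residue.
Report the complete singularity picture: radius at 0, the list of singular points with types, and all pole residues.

Radius of convergence at 0: (1/4)*sqrt(22).
At (-2/5) - ((9/20)*sqrt(6))*i: a pole of order 1; residue (98/165) - ((127711/35640)*sqrt(6))*i.
At (-2/5) + ((9/20)*sqrt(6))*i: a pole of order 1; residue (98/165) + ((127711/35640)*sqrt(6))*i.

Denominator factor (d**2 + 4*d/5 + 11/8): discriminant -243/50, complex-conjugate roots (-2/5) + ((9/20)*sqrt(6))*i and (-2/5) - ((9/20)*sqrt(6))*i; poles of order 1, moduli (1/4)*sqrt(22) and (1/4)*sqrt(22).
The radius of convergence is the smallest modulus among the singular points: (1/4)*sqrt(22).
The factor d**2 + 4*d/5 + 11/8 splits as (d - a)(d - a') with a = (-2/5) - ((9/20)*sqrt(6))*i, a' = (-2/5) + ((9/20)*sqrt(6))*i. At the order-1 pole a set g(d) = (d - a)*f(d) = [-3*d**2 - 40*d/33 - 23] / (d - a').
Simple pole: residue = g(a) at a = (-2/5) - ((9/20)*sqrt(6))*i, which is (98/165) - ((127711/35640)*sqrt(6))*i.
The factor d**2 + 4*d/5 + 11/8 splits as (d - a)(d - a') with a = (-2/5) + ((9/20)*sqrt(6))*i, a' = (-2/5) - ((9/20)*sqrt(6))*i. At the order-1 pole a set g(d) = (d - a)*f(d) = [-3*d**2 - 40*d/33 - 23] / (d - a').
Simple pole: residue = g(a) at a = (-2/5) + ((9/20)*sqrt(6))*i, which is (98/165) + ((127711/35640)*sqrt(6))*i.
List the singular points by increasing real part (a conjugate pair: the negative imaginary part first).


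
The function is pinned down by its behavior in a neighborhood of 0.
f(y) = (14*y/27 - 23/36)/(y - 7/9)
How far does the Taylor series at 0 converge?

The radius of convergence is 7/9.

Denominator factor (y - 7/9): pole of order 1 at 7/9, modulus 7/9.
The radius of convergence is the smallest modulus among the singular points: 7/9.


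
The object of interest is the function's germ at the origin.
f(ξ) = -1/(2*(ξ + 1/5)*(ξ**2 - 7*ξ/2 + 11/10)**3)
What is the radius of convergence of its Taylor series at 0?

The radius of convergence is 1/5.

Denominator factor (ξ + 1/5): pole of order 1 at -1/5, modulus 1/5.
Denominator factor (ξ**2 - 7*ξ/2 + 11/10)^3: discriminant 157/20, real irrational roots 7/4 + (1/20)*sqrt(785) and 7/4 - (1/20)*sqrt(785); poles of order 3, moduli 7/4 + (1/20)*sqrt(785) and 7/4 - (1/20)*sqrt(785).
The radius of convergence is the smallest modulus among the singular points: 1/5.


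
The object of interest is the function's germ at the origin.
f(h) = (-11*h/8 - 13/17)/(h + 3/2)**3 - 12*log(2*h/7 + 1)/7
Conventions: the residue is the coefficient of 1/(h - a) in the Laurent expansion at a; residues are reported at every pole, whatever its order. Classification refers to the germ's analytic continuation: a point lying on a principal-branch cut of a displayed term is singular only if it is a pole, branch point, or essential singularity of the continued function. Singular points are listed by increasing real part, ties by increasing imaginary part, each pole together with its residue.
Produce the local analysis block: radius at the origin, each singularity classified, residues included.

Radius of convergence at 0: 3/2.
At -7/2: a logarithmic branch point.
At -3/2: a pole of order 3; residue 0.

Denominator factor (h + 3/2)^3: pole of order 3 at -3/2, modulus 3/2.
Branch term (-12/7)*log(1 - h/(-7/2)): its argument vanishes at h = -7/2, a logarithmic branch point, modulus 7/2.
The radius of convergence is the smallest modulus among the singular points: 3/2.
The branch term is analytic at -3/2 and contributes nothing to the residue; only the rational part matters.
At the order-3 pole -3/2 set g(h) = (h - (-3/2))^3*(rational part) = -11*h/8 - 13/17.
Order-3 pole: residue = g''(a)/2; g''(-3/2) = 0, so the residue is 0.
List the singular points by increasing real part (a conjugate pair: the negative imaginary part first).


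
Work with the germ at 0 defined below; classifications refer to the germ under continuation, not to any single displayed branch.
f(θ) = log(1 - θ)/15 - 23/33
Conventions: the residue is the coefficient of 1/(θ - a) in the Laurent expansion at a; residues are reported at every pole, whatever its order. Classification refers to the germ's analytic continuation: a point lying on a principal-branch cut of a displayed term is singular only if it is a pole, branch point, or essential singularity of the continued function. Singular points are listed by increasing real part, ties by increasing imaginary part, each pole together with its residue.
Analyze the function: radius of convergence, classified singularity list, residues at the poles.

Branch term (1/15)*log(1 - θ/(1)): its argument vanishes at θ = 1, a logarithmic branch point, modulus 1.
The radius of convergence is the smallest modulus among the singular points: 1.

Radius of convergence at 0: 1.
At 1: a logarithmic branch point.
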